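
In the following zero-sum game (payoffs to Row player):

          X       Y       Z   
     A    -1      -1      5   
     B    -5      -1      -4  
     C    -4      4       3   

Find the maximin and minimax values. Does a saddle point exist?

Maximin = -1, Minimax = -1, Saddle: True

Work:
Row minimums: [-1, -5, -4] → maximin = -1
Column maximums: [-1, 4, 5] → minimax = -1
Saddle point exists! Game value = -1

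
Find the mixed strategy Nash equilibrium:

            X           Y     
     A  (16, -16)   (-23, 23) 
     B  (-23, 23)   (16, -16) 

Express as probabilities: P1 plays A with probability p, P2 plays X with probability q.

p = 0.5, q = 0.5

Work:
Find probabilities that make opponent indifferent:
P2 chooses q to make P1 indifferent between A and B
P1 chooses p to make P2 indifferent between X and Y
Mixed NE: P1 plays (A: 0.5, B: 0.5), P2 plays (X: 0.5, Y: 0.5)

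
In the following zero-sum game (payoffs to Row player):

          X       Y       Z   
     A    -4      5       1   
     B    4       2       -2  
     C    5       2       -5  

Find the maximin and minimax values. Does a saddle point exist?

Maximin = -2, Minimax = 1, Saddle: False

Work:
Row minimums: [-4, -2, -5] → maximin = -2
Column maximums: [5, 5, 1] → minimax = 1
No saddle point (maximin ≠ minimax). Mixed strategy needed.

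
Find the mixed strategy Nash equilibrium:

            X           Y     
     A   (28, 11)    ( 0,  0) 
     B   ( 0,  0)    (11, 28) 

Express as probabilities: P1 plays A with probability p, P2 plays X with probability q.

p = 0.7179, q = 0.2821

Work:
Find probabilities that make opponent indifferent:
P2 chooses q to make P1 indifferent between A and B
P1 chooses p to make P2 indifferent between X and Y
Mixed NE: P1 plays (A: 0.7179, B: 0.2821), P2 plays (X: 0.2821, Y: 0.7179)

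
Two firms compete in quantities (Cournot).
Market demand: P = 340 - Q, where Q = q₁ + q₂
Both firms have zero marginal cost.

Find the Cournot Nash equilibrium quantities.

q₁* = q₂* = 113.33; P* = 113.33

Work:
Profit: π_i = P·q_i = (a - q_i - q_j)·q_i
FOC: ∂π_i/∂q_i = a - 2q_i - q_j = 0
Reaction function: q_i = (340 - q_j)/2
Symmetry: q* = 340/3 = 113.33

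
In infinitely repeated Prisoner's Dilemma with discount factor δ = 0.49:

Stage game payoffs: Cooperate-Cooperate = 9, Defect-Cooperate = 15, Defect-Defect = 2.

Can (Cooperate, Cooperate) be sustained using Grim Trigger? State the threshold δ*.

δ* = 0.4615; since δ = 0.49 ≥ 0.4615, cooperation can be sustained

Work:
For Grim Trigger:
Cooperate forever: 9/(1-δ)
Defect then punished: 15 + 2·δ/(1-δ)
Need: 9/(1-δ) ≥ 15 + 2·δ/(1-δ)
Solving: δ ≥ (T-R)/(T-P) = (15-9)/(15-2) = 0.4615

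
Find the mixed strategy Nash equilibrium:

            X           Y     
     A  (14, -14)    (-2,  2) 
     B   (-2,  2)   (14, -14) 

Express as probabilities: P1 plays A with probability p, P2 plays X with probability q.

p = 0.5, q = 0.5

Work:
Find probabilities that make opponent indifferent:
P2 chooses q to make P1 indifferent between A and B
P1 chooses p to make P2 indifferent between X and Y
Mixed NE: P1 plays (A: 0.5, B: 0.5), P2 plays (X: 0.5, Y: 0.5)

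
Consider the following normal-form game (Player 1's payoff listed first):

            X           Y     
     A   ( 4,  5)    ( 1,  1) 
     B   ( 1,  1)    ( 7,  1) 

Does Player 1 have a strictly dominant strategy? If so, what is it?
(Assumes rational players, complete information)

No strictly dominant strategy exists for Player 1

Work:
A strategy strictly dominates another if it gives a strictly higher payoff against every opponent action. Compare each pair of P1's strategies column-by-column:
  A vs B: [4 vs 1, 1 vs 7] → A does not strictly dominate B (column Y: 1 ≤ 7)
  B vs A: [1 vs 4, 7 vs 1] → B does not strictly dominate A (column X: 1 ≤ 4)
No single strategy strictly dominates all others → no strictly dominant strategy.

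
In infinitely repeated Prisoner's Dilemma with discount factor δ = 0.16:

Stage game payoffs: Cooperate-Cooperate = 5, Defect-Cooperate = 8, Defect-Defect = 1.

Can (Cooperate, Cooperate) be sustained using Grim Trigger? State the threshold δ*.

δ* = 0.4286; since δ = 0.16 < 0.4286, cooperation cannot be sustained

Work:
For Grim Trigger:
Cooperate forever: 5/(1-δ)
Defect then punished: 8 + 1·δ/(1-δ)
Need: 5/(1-δ) ≥ 8 + 1·δ/(1-δ)
Solving: δ ≥ (T-R)/(T-P) = (8-5)/(8-1) = 0.4286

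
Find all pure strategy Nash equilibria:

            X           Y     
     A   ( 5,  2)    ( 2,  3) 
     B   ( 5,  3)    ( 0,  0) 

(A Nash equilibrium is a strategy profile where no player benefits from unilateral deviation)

Nash equilibrium: (A, Y), (B, X)

Work:
Best responses:
  P1 vs X: payoffs [5, 5] → best response A/B (payoff 5)
  P1 vs Y: payoffs [2, 0] → best response A (payoff 2)
  P2 vs A: payoffs [2, 3] → best response Y (payoff 3)
  P2 vs B: payoffs [3, 0] → best response X (payoff 3)
Mutual best responses: (A,Y), (B,X) → Nash equilibria.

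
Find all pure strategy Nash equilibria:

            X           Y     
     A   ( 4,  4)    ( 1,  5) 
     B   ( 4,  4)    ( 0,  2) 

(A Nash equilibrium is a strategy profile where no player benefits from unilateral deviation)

Nash equilibrium: (A, Y), (B, X)

Work:
Best responses:
  P1 vs X: payoffs [4, 4] → best response A/B (payoff 4)
  P1 vs Y: payoffs [1, 0] → best response A (payoff 1)
  P2 vs A: payoffs [4, 5] → best response Y (payoff 5)
  P2 vs B: payoffs [4, 2] → best response X (payoff 4)
Mutual best responses: (A,Y), (B,X) → Nash equilibria.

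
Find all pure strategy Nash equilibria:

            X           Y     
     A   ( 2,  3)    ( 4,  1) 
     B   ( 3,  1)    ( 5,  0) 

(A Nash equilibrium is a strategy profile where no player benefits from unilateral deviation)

Nash equilibrium: (B, X)

Work:
Best responses:
  P1 vs X: payoffs [2, 3] → best response B (payoff 3)
  P1 vs Y: payoffs [4, 5] → best response B (payoff 5)
  P2 vs A: payoffs [3, 1] → best response X (payoff 3)
  P2 vs B: payoffs [1, 0] → best response X (payoff 1)
Mutual best responses: (B,X) → Nash equilibria.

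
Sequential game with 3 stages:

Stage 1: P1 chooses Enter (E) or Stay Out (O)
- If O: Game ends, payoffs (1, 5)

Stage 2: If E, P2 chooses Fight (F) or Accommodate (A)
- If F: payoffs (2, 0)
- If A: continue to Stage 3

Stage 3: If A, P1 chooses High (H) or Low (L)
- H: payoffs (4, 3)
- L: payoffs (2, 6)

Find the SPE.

SPE: (E, A, H); Outcome (4, 3)

Work:
Stage 3: P1 chooses H (4 vs 2)
Stage 2: P2: F->0, A->3 (anticipating H). Choose A
Stage 1: P1: O->1, E->4 (anticipating A, H). Choose E
SPE path: E -> A -> H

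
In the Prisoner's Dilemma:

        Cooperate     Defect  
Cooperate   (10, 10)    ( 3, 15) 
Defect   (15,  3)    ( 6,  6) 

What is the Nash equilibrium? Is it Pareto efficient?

(Defect, Defect) is NE; not Pareto efficient

Work:
Defect dominates Cooperate for both players:
If P2 cooperates: Defect (15) > Cooperate (10)
If P2 defects: Defect (6) > Cooperate (3)
NE: (Defect, Defect) with payoff (6, 6)
But (Cooperate, Cooperate) = (10, 10) Pareto dominates (6, 6)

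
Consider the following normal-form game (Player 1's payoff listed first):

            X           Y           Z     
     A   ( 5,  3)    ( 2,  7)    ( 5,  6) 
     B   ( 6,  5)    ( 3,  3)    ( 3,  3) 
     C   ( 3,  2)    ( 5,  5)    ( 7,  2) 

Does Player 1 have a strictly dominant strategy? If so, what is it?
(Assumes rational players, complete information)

No strictly dominant strategy exists for Player 1

Work:
A strategy strictly dominates another if it gives a strictly higher payoff against every opponent action. Compare each pair of P1's strategies column-by-column:
  A vs B: [5 vs 6, 2 vs 3, 5 vs 3] → A does not strictly dominate B (column X: 5 ≤ 6)
  A vs C: [5 vs 3, 2 vs 5, 5 vs 7] → A does not strictly dominate C (column Y: 2 ≤ 5)
  B vs A: [6 vs 5, 3 vs 2, 3 vs 5] → B does not strictly dominate A (column Z: 3 ≤ 5)
  B vs C: [6 vs 3, 3 vs 5, 3 vs 7] → B does not strictly dominate C (column Y: 3 ≤ 5)
  C vs A: [3 vs 5, 5 vs 2, 7 vs 5] → C does not strictly dominate A (column X: 3 ≤ 5)
  C vs B: [3 vs 6, 5 vs 3, 7 vs 3] → C does not strictly dominate B (column X: 3 ≤ 6)
No single strategy strictly dominates all others → no strictly dominant strategy.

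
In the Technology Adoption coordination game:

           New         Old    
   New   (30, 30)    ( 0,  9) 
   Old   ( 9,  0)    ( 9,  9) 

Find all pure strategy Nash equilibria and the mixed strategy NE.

Pure NE: (New, New) and (Old, Old); Mixed NE: p = 0.3, q = 0.3

Work:
Check pure NE:
(New, New): (30, 30) - no unilateral deviation beneficial
(Old, Old): (9, 9) - no unilateral deviation beneficial
Mixed NE: P1 plays New with p = 0.3, P2 plays New with q = 0.3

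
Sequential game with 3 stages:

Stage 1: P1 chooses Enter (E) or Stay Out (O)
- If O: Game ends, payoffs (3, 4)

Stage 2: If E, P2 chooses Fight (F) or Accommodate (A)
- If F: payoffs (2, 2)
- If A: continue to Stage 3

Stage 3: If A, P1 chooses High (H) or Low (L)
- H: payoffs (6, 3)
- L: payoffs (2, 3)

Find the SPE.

SPE: (E, A, H); Outcome (6, 3)

Work:
Stage 3: P1 chooses H (6 vs 2)
Stage 2: P2: F->2, A->3 (anticipating H). Choose A
Stage 1: P1: O->3, E->6 (anticipating A, H). Choose E
SPE path: E -> A -> H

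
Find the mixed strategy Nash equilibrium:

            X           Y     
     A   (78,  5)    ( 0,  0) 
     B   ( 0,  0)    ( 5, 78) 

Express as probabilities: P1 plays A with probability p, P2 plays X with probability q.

p = 0.9398, q = 0.0602

Work:
Find probabilities that make opponent indifferent:
P2 chooses q to make P1 indifferent between A and B
P1 chooses p to make P2 indifferent between X and Y
Mixed NE: P1 plays (A: 0.9398, B: 0.0602), P2 plays (X: 0.0602, Y: 0.9398)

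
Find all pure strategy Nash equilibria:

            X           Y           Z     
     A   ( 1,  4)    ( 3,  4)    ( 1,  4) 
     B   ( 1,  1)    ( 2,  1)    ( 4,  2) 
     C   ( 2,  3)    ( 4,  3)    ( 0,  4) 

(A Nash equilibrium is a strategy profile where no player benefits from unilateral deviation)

Nash equilibrium: (B, Z)

Work:
Best responses:
  P1 vs X: payoffs [1, 1, 2] → best response C (payoff 2)
  P1 vs Y: payoffs [3, 2, 4] → best response C (payoff 4)
  P1 vs Z: payoffs [1, 4, 0] → best response B (payoff 4)
  P2 vs A: payoffs [4, 4, 4] → best response X/Y/Z (payoff 4)
  P2 vs B: payoffs [1, 1, 2] → best response Z (payoff 2)
  P2 vs C: payoffs [3, 3, 4] → best response Z (payoff 4)
Mutual best responses: (B,Z) → Nash equilibria.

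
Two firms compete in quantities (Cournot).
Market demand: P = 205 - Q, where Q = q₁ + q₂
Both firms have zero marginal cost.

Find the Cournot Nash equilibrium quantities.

q₁* = q₂* = 68.33; P* = 68.33

Work:
Profit: π_i = P·q_i = (a - q_i - q_j)·q_i
FOC: ∂π_i/∂q_i = a - 2q_i - q_j = 0
Reaction function: q_i = (205 - q_j)/2
Symmetry: q* = 205/3 = 68.33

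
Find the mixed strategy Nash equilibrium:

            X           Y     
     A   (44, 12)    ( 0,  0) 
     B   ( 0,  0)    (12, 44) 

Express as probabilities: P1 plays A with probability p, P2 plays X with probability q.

p = 0.7857, q = 0.2143

Work:
Find probabilities that make opponent indifferent:
P2 chooses q to make P1 indifferent between A and B
P1 chooses p to make P2 indifferent between X and Y
Mixed NE: P1 plays (A: 0.7857, B: 0.2143), P2 plays (X: 0.2143, Y: 0.7857)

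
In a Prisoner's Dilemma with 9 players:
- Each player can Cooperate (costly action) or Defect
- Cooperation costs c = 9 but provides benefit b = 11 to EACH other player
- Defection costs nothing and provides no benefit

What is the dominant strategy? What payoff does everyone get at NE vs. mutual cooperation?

Dominant: Defect; NE payoff = 0; Coop payoff = 79

Work:
Defect dominates (saves cost c = 9, benefit to others is external)
NE: All defect → everyone gets 0
If all cooperate: each receives (8)×11 - 9 = 79
Social dilemma: 79 > 0 but NE gives 0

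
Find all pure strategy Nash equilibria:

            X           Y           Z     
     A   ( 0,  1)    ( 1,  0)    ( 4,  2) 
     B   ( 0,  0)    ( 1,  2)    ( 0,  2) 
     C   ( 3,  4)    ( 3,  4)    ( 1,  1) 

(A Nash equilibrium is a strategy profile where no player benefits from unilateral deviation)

Nash equilibrium: (A, Z), (C, X), (C, Y)

Work:
Best responses:
  P1 vs X: payoffs [0, 0, 3] → best response C (payoff 3)
  P1 vs Y: payoffs [1, 1, 3] → best response C (payoff 3)
  P1 vs Z: payoffs [4, 0, 1] → best response A (payoff 4)
  P2 vs A: payoffs [1, 0, 2] → best response Z (payoff 2)
  P2 vs B: payoffs [0, 2, 2] → best response Y/Z (payoff 2)
  P2 vs C: payoffs [4, 4, 1] → best response X/Y (payoff 4)
Mutual best responses: (A,Z), (C,X), (C,Y) → Nash equilibria.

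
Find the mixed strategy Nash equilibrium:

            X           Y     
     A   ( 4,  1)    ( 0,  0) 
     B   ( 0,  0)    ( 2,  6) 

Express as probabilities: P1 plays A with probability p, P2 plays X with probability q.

p = 0.8571, q = 0.3333

Work:
Find probabilities that make opponent indifferent:
P2 chooses q to make P1 indifferent between A and B
P1 chooses p to make P2 indifferent between X and Y
Mixed NE: P1 plays (A: 0.8571, B: 0.1429), P2 plays (X: 0.3333, Y: 0.6667)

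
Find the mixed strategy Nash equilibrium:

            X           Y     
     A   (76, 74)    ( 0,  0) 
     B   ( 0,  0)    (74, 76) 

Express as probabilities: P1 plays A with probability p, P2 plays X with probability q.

p = 0.5067, q = 0.4933

Work:
Find probabilities that make opponent indifferent:
P2 chooses q to make P1 indifferent between A and B
P1 chooses p to make P2 indifferent between X and Y
Mixed NE: P1 plays (A: 0.5067, B: 0.4933), P2 plays (X: 0.4933, Y: 0.5067)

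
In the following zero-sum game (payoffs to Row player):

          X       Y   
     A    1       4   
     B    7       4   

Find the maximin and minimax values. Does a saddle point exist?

Maximin = 4, Minimax = 4, Saddle: True

Work:
Row minimums: [1, 4] → maximin = 4
Column maximums: [7, 4] → minimax = 4
Saddle point exists! Game value = 4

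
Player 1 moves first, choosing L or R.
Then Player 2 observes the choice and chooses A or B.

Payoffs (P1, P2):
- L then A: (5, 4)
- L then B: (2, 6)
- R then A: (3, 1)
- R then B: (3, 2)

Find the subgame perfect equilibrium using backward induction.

P1 plays R, P2 plays B after L and B after R; Payoff (3, 2)

Work:
Backward induction:
After L: P2 chooses B → P1 gets 2
After R: P2 chooses B → P1 gets 3
P1 chooses R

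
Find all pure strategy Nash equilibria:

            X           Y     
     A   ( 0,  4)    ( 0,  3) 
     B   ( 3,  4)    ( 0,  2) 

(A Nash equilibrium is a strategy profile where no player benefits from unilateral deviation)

Nash equilibrium: (B, X)

Work:
Best responses:
  P1 vs X: payoffs [0, 3] → best response B (payoff 3)
  P1 vs Y: payoffs [0, 0] → best response A/B (payoff 0)
  P2 vs A: payoffs [4, 3] → best response X (payoff 4)
  P2 vs B: payoffs [4, 2] → best response X (payoff 4)
Mutual best responses: (B,X) → Nash equilibria.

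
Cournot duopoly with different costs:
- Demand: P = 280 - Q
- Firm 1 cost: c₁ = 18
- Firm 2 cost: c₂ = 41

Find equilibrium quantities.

q₁* = 95.0, q₂* = 72.0

Work:
Reaction: q₁ = (280 - 18 - q₂)/2
Reaction: q₂ = (280 - 41 - q₁)/2
Solve simultaneously:
q₁* = (280 - 2×18 + 41)/3 = 95.0
q₂* = (280 - 2×41 + 18)/3 = 72.0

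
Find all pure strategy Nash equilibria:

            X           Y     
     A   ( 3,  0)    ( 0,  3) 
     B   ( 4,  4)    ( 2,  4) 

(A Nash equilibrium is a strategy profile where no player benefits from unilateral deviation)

Nash equilibrium: (B, X), (B, Y)

Work:
Best responses:
  P1 vs X: payoffs [3, 4] → best response B (payoff 4)
  P1 vs Y: payoffs [0, 2] → best response B (payoff 2)
  P2 vs A: payoffs [0, 3] → best response Y (payoff 3)
  P2 vs B: payoffs [4, 4] → best response X/Y (payoff 4)
Mutual best responses: (B,X), (B,Y) → Nash equilibria.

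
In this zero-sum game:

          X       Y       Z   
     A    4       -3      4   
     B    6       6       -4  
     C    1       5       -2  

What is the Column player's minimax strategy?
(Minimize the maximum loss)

Column should play Z, value = 4

Work:
Column player minimizes Row's maximum payoff:
Column X: max payoff to Row = 6
Column Y: max payoff to Row = 6
Column Z: max payoff to Row = 4
Minimum is 4, achieved by column Z.
Minimax strategy: Z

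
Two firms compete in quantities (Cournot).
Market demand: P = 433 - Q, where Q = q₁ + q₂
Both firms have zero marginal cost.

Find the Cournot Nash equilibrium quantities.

q₁* = q₂* = 144.33; P* = 144.33

Work:
Profit: π_i = P·q_i = (a - q_i - q_j)·q_i
FOC: ∂π_i/∂q_i = a - 2q_i - q_j = 0
Reaction function: q_i = (433 - q_j)/2
Symmetry: q* = 433/3 = 144.33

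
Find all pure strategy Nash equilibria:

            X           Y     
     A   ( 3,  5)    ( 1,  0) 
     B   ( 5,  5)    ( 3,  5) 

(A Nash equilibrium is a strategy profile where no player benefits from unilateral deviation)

Nash equilibrium: (B, X), (B, Y)

Work:
Best responses:
  P1 vs X: payoffs [3, 5] → best response B (payoff 5)
  P1 vs Y: payoffs [1, 3] → best response B (payoff 3)
  P2 vs A: payoffs [5, 0] → best response X (payoff 5)
  P2 vs B: payoffs [5, 5] → best response X/Y (payoff 5)
Mutual best responses: (B,X), (B,Y) → Nash equilibria.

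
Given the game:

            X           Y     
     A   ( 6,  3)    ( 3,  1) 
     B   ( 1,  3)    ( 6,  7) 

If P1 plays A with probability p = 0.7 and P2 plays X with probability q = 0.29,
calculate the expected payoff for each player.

E[P1] = 4.074, E[P2] = 2.858

Work:
E[P1] = p·q·π₁(A,X) + p·(1-q)·π₁(A,Y) + (1-p)·q·π₁(B,X) + (1-p)·(1-q)·π₁(B,Y)
= 0.7·0.29·6 + 0.7·0.71·3 + 0.3·0.29·1 + 0.3·0.71·6
= 4.074

E[P2] = 2.858 (similar calculation)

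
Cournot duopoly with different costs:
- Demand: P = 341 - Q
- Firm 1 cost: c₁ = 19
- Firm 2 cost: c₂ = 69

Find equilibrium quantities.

q₁* = 124.0, q₂* = 74.0

Work:
Reaction: q₁ = (341 - 19 - q₂)/2
Reaction: q₂ = (341 - 69 - q₁)/2
Solve simultaneously:
q₁* = (341 - 2×19 + 69)/3 = 124.0
q₂* = (341 - 2×69 + 19)/3 = 74.0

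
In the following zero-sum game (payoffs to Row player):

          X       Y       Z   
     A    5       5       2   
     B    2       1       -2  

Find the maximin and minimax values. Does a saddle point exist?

Maximin = 2, Minimax = 2, Saddle: True

Work:
Row minimums: [2, -2] → maximin = 2
Column maximums: [5, 5, 2] → minimax = 2
Saddle point exists! Game value = 2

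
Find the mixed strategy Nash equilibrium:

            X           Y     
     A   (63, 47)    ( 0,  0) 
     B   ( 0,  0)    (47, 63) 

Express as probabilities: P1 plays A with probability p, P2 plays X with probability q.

p = 0.5727, q = 0.4273

Work:
Find probabilities that make opponent indifferent:
P2 chooses q to make P1 indifferent between A and B
P1 chooses p to make P2 indifferent between X and Y
Mixed NE: P1 plays (A: 0.5727, B: 0.4273), P2 plays (X: 0.4273, Y: 0.5727)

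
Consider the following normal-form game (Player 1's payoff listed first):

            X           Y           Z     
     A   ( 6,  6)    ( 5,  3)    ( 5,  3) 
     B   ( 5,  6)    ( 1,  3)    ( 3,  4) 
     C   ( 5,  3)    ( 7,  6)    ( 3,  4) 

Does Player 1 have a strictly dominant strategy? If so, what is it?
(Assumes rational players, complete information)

No strictly dominant strategy exists for Player 1

Work:
A strategy strictly dominates another if it gives a strictly higher payoff against every opponent action. Compare each pair of P1's strategies column-by-column:
  A vs B: [6 vs 5, 5 vs 1, 5 vs 3] → A strictly dominates B
  A vs C: [6 vs 5, 5 vs 7, 5 vs 3] → A does not strictly dominate C (column Y: 5 ≤ 7)
  B vs A: [5 vs 6, 1 vs 5, 3 vs 5] → B does not strictly dominate A (column X: 5 ≤ 6)
  B vs C: [5 vs 5, 1 vs 7, 3 vs 3] → B does not strictly dominate C (column X: 5 ≤ 5)
  C vs A: [5 vs 6, 7 vs 5, 3 vs 5] → C does not strictly dominate A (column X: 5 ≤ 6)
  C vs B: [5 vs 5, 7 vs 1, 3 vs 3] → C does not strictly dominate B (column X: 5 ≤ 5)
No single strategy strictly dominates all others → no strictly dominant strategy.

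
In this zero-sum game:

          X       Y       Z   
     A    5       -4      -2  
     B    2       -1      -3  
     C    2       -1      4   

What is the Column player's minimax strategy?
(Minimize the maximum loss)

Column should play Y, value = -1

Work:
Column player minimizes Row's maximum payoff:
Column X: max payoff to Row = 5
Column Y: max payoff to Row = -1
Column Z: max payoff to Row = 4
Minimum is -1, achieved by column Y.
Minimax strategy: Y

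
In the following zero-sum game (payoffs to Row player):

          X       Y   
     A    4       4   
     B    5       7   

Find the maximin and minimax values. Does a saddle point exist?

Maximin = 5, Minimax = 5, Saddle: True

Work:
Row minimums: [4, 5] → maximin = 5
Column maximums: [5, 7] → minimax = 5
Saddle point exists! Game value = 5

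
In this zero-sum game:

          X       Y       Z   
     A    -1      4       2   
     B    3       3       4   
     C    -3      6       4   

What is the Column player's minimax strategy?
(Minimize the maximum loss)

Column should play X, value = 3

Work:
Column player minimizes Row's maximum payoff:
Column X: max payoff to Row = 3
Column Y: max payoff to Row = 6
Column Z: max payoff to Row = 4
Minimum is 3, achieved by column X.
Minimax strategy: X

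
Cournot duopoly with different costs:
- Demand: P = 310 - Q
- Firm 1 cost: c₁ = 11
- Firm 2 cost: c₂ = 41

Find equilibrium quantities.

q₁* = 109.67, q₂* = 79.67

Work:
Reaction: q₁ = (310 - 11 - q₂)/2
Reaction: q₂ = (310 - 41 - q₁)/2
Solve simultaneously:
q₁* = (310 - 2×11 + 41)/3 = 109.67
q₂* = (310 - 2×41 + 11)/3 = 79.67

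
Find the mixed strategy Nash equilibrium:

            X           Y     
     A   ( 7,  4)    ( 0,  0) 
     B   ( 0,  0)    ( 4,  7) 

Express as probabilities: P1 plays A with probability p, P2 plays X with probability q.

p = 0.6364, q = 0.3636

Work:
Find probabilities that make opponent indifferent:
P2 chooses q to make P1 indifferent between A and B
P1 chooses p to make P2 indifferent between X and Y
Mixed NE: P1 plays (A: 0.6364, B: 0.3636), P2 plays (X: 0.3636, Y: 0.6364)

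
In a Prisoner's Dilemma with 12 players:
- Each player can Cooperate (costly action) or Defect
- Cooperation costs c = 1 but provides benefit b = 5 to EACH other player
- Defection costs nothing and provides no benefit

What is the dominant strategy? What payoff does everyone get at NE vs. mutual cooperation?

Dominant: Defect; NE payoff = 0; Coop payoff = 54

Work:
Defect dominates (saves cost c = 1, benefit to others is external)
NE: All defect → everyone gets 0
If all cooperate: each receives (11)×5 - 1 = 54
Social dilemma: 54 > 0 but NE gives 0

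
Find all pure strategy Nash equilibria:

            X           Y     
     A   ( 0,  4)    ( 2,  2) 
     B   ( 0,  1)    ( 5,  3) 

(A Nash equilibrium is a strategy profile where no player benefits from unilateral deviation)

Nash equilibrium: (A, X), (B, Y)

Work:
Best responses:
  P1 vs X: payoffs [0, 0] → best response A/B (payoff 0)
  P1 vs Y: payoffs [2, 5] → best response B (payoff 5)
  P2 vs A: payoffs [4, 2] → best response X (payoff 4)
  P2 vs B: payoffs [1, 3] → best response Y (payoff 3)
Mutual best responses: (A,X), (B,Y) → Nash equilibria.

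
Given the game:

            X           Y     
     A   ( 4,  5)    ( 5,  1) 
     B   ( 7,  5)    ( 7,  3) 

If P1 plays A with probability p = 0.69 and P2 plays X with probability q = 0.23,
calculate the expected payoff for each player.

E[P1] = 5.4613, E[P2] = 2.3974

Work:
E[P1] = p·q·π₁(A,X) + p·(1-q)·π₁(A,Y) + (1-p)·q·π₁(B,X) + (1-p)·(1-q)·π₁(B,Y)
= 0.69·0.23·4 + 0.69·0.77·5 + 0.31·0.23·7 + 0.31·0.77·7
= 5.4613

E[P2] = 2.3974 (similar calculation)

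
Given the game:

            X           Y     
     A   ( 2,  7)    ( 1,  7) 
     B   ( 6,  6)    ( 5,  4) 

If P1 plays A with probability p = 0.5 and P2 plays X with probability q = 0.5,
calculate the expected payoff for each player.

E[P1] = 3.5, E[P2] = 6.0

Work:
E[P1] = p·q·π₁(A,X) + p·(1-q)·π₁(A,Y) + (1-p)·q·π₁(B,X) + (1-p)·(1-q)·π₁(B,Y)
= 0.5·0.5·2 + 0.5·0.5·1 + 0.5·0.5·6 + 0.5·0.5·5
= 3.5

E[P2] = 6.0 (similar calculation)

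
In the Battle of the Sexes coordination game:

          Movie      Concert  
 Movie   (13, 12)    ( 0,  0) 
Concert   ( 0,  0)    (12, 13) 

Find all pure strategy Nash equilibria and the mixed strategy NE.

Pure NE: (Movie, Movie) and (Concert, Concert); Mixed NE: p = 0.52, q = 0.48

Work:
Check pure NE:
(Movie, Movie): (13, 12) - no unilateral deviation beneficial
(Concert, Concert): (12, 13) - no unilateral deviation beneficial
Mixed NE: P1 plays Movie with p = 0.52, P2 plays Movie with q = 0.48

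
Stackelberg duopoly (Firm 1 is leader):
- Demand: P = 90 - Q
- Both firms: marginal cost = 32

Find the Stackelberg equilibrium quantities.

q₁* (leader) = 29.0, q₂* (follower) = 14.5

Work:
Follower's reaction: q₂ = (a - c - q₁)/2
Leader substitutes: π₁ = q₁·(a - q₁ - (a-c-q₁)/2 - c)
FOC: q₁* = (90 - 32)/2 = 29.00
Then: q₂* = (90 - 32 - 29.0)/2 = 14.50
Leader has first-mover advantage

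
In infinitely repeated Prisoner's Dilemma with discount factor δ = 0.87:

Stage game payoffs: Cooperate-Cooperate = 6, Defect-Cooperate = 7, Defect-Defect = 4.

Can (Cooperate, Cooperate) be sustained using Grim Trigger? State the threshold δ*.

δ* = 0.3333; since δ = 0.87 ≥ 0.3333, cooperation can be sustained

Work:
For Grim Trigger:
Cooperate forever: 6/(1-δ)
Defect then punished: 7 + 4·δ/(1-δ)
Need: 6/(1-δ) ≥ 7 + 4·δ/(1-δ)
Solving: δ ≥ (T-R)/(T-P) = (7-6)/(7-4) = 0.3333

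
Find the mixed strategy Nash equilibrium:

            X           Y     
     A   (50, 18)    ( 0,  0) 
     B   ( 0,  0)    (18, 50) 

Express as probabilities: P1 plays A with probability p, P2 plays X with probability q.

p = 0.7353, q = 0.2647

Work:
Find probabilities that make opponent indifferent:
P2 chooses q to make P1 indifferent between A and B
P1 chooses p to make P2 indifferent between X and Y
Mixed NE: P1 plays (A: 0.7353, B: 0.2647), P2 plays (X: 0.2647, Y: 0.7353)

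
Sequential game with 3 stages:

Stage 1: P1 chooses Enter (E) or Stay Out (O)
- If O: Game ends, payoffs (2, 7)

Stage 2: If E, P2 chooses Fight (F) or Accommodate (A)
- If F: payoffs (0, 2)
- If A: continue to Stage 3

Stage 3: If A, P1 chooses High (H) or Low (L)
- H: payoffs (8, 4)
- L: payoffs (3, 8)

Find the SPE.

SPE: (E, A, H); Outcome (8, 4)

Work:
Stage 3: P1 chooses H (8 vs 3)
Stage 2: P2: F->2, A->4 (anticipating H). Choose A
Stage 1: P1: O->2, E->8 (anticipating A, H). Choose E
SPE path: E -> A -> H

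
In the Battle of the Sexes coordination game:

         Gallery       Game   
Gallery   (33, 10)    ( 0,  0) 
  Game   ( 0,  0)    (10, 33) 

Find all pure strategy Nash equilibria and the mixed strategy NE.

Pure NE: (Gallery, Gallery) and (Game, Game); Mixed NE: p = 0.7674, q = 0.2326

Work:
Check pure NE:
(Gallery, Gallery): (33, 10) - no unilateral deviation beneficial
(Game, Game): (10, 33) - no unilateral deviation beneficial
Mixed NE: P1 plays Gallery with p = 0.7674, P2 plays Gallery with q = 0.2326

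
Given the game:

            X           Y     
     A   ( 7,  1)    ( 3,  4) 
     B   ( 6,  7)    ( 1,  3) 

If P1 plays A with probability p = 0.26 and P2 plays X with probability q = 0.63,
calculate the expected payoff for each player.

E[P1] = 4.5062, E[P2] = 4.6334

Work:
E[P1] = p·q·π₁(A,X) + p·(1-q)·π₁(A,Y) + (1-p)·q·π₁(B,X) + (1-p)·(1-q)·π₁(B,Y)
= 0.26·0.63·7 + 0.26·0.37·3 + 0.74·0.63·6 + 0.74·0.37·1
= 4.5062

E[P2] = 4.6334 (similar calculation)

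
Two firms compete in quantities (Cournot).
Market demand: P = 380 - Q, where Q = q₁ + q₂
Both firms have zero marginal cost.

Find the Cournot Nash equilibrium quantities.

q₁* = q₂* = 126.67; P* = 126.67

Work:
Profit: π_i = P·q_i = (a - q_i - q_j)·q_i
FOC: ∂π_i/∂q_i = a - 2q_i - q_j = 0
Reaction function: q_i = (380 - q_j)/2
Symmetry: q* = 380/3 = 126.67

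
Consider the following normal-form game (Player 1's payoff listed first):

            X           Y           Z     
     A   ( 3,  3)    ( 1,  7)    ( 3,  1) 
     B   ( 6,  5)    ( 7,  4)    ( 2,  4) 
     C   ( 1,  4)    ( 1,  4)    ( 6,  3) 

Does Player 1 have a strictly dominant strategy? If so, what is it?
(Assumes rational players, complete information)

No strictly dominant strategy exists for Player 1

Work:
A strategy strictly dominates another if it gives a strictly higher payoff against every opponent action. Compare each pair of P1's strategies column-by-column:
  A vs B: [3 vs 6, 1 vs 7, 3 vs 2] → A does not strictly dominate B (column X: 3 ≤ 6)
  A vs C: [3 vs 1, 1 vs 1, 3 vs 6] → A does not strictly dominate C (column Y: 1 ≤ 1)
  B vs A: [6 vs 3, 7 vs 1, 2 vs 3] → B does not strictly dominate A (column Z: 2 ≤ 3)
  B vs C: [6 vs 1, 7 vs 1, 2 vs 6] → B does not strictly dominate C (column Z: 2 ≤ 6)
  C vs A: [1 vs 3, 1 vs 1, 6 vs 3] → C does not strictly dominate A (column X: 1 ≤ 3)
  C vs B: [1 vs 6, 1 vs 7, 6 vs 2] → C does not strictly dominate B (column X: 1 ≤ 6)
No single strategy strictly dominates all others → no strictly dominant strategy.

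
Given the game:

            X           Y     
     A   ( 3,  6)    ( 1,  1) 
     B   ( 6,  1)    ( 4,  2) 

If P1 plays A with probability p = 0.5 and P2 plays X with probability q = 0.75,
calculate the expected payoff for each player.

E[P1] = 4.0, E[P2] = 3.0

Work:
E[P1] = p·q·π₁(A,X) + p·(1-q)·π₁(A,Y) + (1-p)·q·π₁(B,X) + (1-p)·(1-q)·π₁(B,Y)
= 0.5·0.75·3 + 0.5·0.25·1 + 0.5·0.75·6 + 0.5·0.25·4
= 4.0

E[P2] = 3.0 (similar calculation)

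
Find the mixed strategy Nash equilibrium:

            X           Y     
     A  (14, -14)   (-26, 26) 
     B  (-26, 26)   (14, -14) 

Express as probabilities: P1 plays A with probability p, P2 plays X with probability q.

p = 0.5, q = 0.5

Work:
Find probabilities that make opponent indifferent:
P2 chooses q to make P1 indifferent between A and B
P1 chooses p to make P2 indifferent between X and Y
Mixed NE: P1 plays (A: 0.5, B: 0.5), P2 plays (X: 0.5, Y: 0.5)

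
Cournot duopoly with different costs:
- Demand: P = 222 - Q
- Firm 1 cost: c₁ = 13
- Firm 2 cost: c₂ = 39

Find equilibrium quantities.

q₁* = 78.33, q₂* = 52.33

Work:
Reaction: q₁ = (222 - 13 - q₂)/2
Reaction: q₂ = (222 - 39 - q₁)/2
Solve simultaneously:
q₁* = (222 - 2×13 + 39)/3 = 78.33
q₂* = (222 - 2×39 + 13)/3 = 52.33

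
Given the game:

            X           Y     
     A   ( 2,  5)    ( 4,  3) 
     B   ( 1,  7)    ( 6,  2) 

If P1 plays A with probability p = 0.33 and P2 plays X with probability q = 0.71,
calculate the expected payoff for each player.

E[P1] = 2.4929, E[P2] = 5.1771

Work:
E[P1] = p·q·π₁(A,X) + p·(1-q)·π₁(A,Y) + (1-p)·q·π₁(B,X) + (1-p)·(1-q)·π₁(B,Y)
= 0.33·0.71·2 + 0.33·0.29·4 + 0.67·0.71·1 + 0.67·0.29·6
= 2.4929

E[P2] = 5.1771 (similar calculation)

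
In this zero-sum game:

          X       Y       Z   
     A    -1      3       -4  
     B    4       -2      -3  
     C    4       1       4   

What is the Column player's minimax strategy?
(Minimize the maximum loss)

Column should play Y, value = 3

Work:
Column player minimizes Row's maximum payoff:
Column X: max payoff to Row = 4
Column Y: max payoff to Row = 3
Column Z: max payoff to Row = 4
Minimum is 3, achieved by column Y.
Minimax strategy: Y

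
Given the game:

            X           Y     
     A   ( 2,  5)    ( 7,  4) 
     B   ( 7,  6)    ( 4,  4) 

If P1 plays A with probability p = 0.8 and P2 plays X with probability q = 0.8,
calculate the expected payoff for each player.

E[P1] = 3.68, E[P2] = 4.96

Work:
E[P1] = p·q·π₁(A,X) + p·(1-q)·π₁(A,Y) + (1-p)·q·π₁(B,X) + (1-p)·(1-q)·π₁(B,Y)
= 0.8·0.8·2 + 0.8·0.2·7 + 0.2·0.8·7 + 0.2·0.2·4
= 3.68

E[P2] = 4.96 (similar calculation)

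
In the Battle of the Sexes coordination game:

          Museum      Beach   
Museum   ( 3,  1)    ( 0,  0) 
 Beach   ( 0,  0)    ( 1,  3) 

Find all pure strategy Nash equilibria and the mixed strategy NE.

Pure NE: (Museum, Museum) and (Beach, Beach); Mixed NE: p = 0.75, q = 0.25

Work:
Check pure NE:
(Museum, Museum): (3, 1) - no unilateral deviation beneficial
(Beach, Beach): (1, 3) - no unilateral deviation beneficial
Mixed NE: P1 plays Museum with p = 0.75, P2 plays Museum with q = 0.25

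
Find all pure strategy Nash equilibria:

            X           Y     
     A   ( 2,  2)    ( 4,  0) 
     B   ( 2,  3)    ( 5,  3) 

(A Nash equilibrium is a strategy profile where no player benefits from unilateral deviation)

Nash equilibrium: (A, X), (B, X), (B, Y)

Work:
Best responses:
  P1 vs X: payoffs [2, 2] → best response A/B (payoff 2)
  P1 vs Y: payoffs [4, 5] → best response B (payoff 5)
  P2 vs A: payoffs [2, 0] → best response X (payoff 2)
  P2 vs B: payoffs [3, 3] → best response X/Y (payoff 3)
Mutual best responses: (A,X), (B,X), (B,Y) → Nash equilibria.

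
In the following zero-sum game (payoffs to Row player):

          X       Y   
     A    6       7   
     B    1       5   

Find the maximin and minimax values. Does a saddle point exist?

Maximin = 6, Minimax = 6, Saddle: True

Work:
Row minimums: [6, 1] → maximin = 6
Column maximums: [6, 7] → minimax = 6
Saddle point exists! Game value = 6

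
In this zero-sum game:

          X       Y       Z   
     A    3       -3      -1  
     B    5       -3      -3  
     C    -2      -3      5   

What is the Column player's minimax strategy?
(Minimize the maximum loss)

Column should play Y, value = -3

Work:
Column player minimizes Row's maximum payoff:
Column X: max payoff to Row = 5
Column Y: max payoff to Row = -3
Column Z: max payoff to Row = 5
Minimum is -3, achieved by column Y.
Minimax strategy: Y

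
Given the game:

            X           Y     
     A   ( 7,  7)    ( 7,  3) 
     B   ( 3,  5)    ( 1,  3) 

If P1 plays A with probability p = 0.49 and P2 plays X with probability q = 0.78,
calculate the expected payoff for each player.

E[P1] = 4.7356, E[P2] = 5.3244

Work:
E[P1] = p·q·π₁(A,X) + p·(1-q)·π₁(A,Y) + (1-p)·q·π₁(B,X) + (1-p)·(1-q)·π₁(B,Y)
= 0.49·0.78·7 + 0.49·0.22·7 + 0.51·0.78·3 + 0.51·0.22·1
= 4.7356

E[P2] = 5.3244 (similar calculation)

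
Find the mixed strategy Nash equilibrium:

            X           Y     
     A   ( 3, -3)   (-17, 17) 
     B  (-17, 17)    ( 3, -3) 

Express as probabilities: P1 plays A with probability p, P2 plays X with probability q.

p = 0.5, q = 0.5

Work:
Find probabilities that make opponent indifferent:
P2 chooses q to make P1 indifferent between A and B
P1 chooses p to make P2 indifferent between X and Y
Mixed NE: P1 plays (A: 0.5, B: 0.5), P2 plays (X: 0.5, Y: 0.5)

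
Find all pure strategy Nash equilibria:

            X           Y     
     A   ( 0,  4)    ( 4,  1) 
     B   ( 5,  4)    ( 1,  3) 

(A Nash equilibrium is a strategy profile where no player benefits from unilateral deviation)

Nash equilibrium: (B, X)

Work:
Best responses:
  P1 vs X: payoffs [0, 5] → best response B (payoff 5)
  P1 vs Y: payoffs [4, 1] → best response A (payoff 4)
  P2 vs A: payoffs [4, 1] → best response X (payoff 4)
  P2 vs B: payoffs [4, 3] → best response X (payoff 4)
Mutual best responses: (B,X) → Nash equilibria.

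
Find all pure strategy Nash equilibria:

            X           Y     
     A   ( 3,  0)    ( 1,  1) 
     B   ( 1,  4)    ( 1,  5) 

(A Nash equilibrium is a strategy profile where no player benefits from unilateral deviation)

Nash equilibrium: (A, Y), (B, Y)

Work:
Best responses:
  P1 vs X: payoffs [3, 1] → best response A (payoff 3)
  P1 vs Y: payoffs [1, 1] → best response A/B (payoff 1)
  P2 vs A: payoffs [0, 1] → best response Y (payoff 1)
  P2 vs B: payoffs [4, 5] → best response Y (payoff 5)
Mutual best responses: (A,Y), (B,Y) → Nash equilibria.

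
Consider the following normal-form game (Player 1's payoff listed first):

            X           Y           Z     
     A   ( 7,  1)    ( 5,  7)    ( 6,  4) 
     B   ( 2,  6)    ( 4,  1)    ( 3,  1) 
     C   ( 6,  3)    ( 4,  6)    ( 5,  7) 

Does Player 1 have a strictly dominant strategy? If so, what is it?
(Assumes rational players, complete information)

Yes, Player 1's strictly dominant strategy is A

Work:
A strategy strictly dominates another if it gives a strictly higher payoff against every opponent action. Compare each pair of P1's strategies column-by-column:
  A vs B: [7 vs 2, 5 vs 4, 6 vs 3] → A strictly dominates B
  A vs C: [7 vs 6, 5 vs 4, 6 vs 5] → A strictly dominates C
  B vs A: [2 vs 7, 4 vs 5, 3 vs 6] → B does not strictly dominate A (column X: 2 ≤ 7)
  B vs C: [2 vs 6, 4 vs 4, 3 vs 5] → B does not strictly dominate C (column X: 2 ≤ 6)
  C vs A: [6 vs 7, 4 vs 5, 5 vs 6] → C does not strictly dominate A (column X: 6 ≤ 7)
  C vs B: [6 vs 2, 4 vs 4, 5 vs 3] → C does not strictly dominate B (column Y: 4 ≤ 4)
A strictly dominates every other strategy → strictly dominant.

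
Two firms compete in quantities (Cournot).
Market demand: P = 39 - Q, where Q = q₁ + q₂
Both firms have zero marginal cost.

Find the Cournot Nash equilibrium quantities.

q₁* = q₂* = 13.0; P* = 13.0

Work:
Profit: π_i = P·q_i = (a - q_i - q_j)·q_i
FOC: ∂π_i/∂q_i = a - 2q_i - q_j = 0
Reaction function: q_i = (39 - q_j)/2
Symmetry: q* = 39/3 = 13.0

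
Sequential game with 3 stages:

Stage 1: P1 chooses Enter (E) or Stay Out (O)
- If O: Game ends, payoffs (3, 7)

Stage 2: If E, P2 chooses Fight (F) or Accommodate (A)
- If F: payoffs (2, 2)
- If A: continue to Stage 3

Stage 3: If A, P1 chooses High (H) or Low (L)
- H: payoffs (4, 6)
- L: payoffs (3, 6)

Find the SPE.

SPE: (E, A, H); Outcome (4, 6)

Work:
Stage 3: P1 chooses H (4 vs 3)
Stage 2: P2: F->2, A->6 (anticipating H). Choose A
Stage 1: P1: O->3, E->4 (anticipating A, H). Choose E
SPE path: E -> A -> H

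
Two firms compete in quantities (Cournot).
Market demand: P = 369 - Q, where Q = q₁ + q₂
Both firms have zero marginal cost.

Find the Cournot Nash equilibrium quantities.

q₁* = q₂* = 123.0; P* = 123.0

Work:
Profit: π_i = P·q_i = (a - q_i - q_j)·q_i
FOC: ∂π_i/∂q_i = a - 2q_i - q_j = 0
Reaction function: q_i = (369 - q_j)/2
Symmetry: q* = 369/3 = 123.0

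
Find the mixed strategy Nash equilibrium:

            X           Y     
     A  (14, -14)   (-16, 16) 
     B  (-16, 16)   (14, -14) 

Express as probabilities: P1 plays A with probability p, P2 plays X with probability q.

p = 0.5, q = 0.5

Work:
Find probabilities that make opponent indifferent:
P2 chooses q to make P1 indifferent between A and B
P1 chooses p to make P2 indifferent between X and Y
Mixed NE: P1 plays (A: 0.5, B: 0.5), P2 plays (X: 0.5, Y: 0.5)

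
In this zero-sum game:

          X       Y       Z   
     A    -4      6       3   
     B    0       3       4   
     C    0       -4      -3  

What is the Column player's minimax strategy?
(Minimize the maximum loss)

Column should play X, value = 0

Work:
Column player minimizes Row's maximum payoff:
Column X: max payoff to Row = 0
Column Y: max payoff to Row = 6
Column Z: max payoff to Row = 4
Minimum is 0, achieved by column X.
Minimax strategy: X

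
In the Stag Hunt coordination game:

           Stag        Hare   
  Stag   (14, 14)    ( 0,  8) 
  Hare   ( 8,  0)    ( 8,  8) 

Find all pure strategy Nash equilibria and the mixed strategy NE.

Pure NE: (Stag, Stag) and (Hare, Hare); Mixed NE: p = 0.5714, q = 0.5714

Work:
Check pure NE:
(Stag, Stag): (14, 14) - no unilateral deviation beneficial
(Hare, Hare): (8, 8) - no unilateral deviation beneficial
Mixed NE: P1 plays Stag with p = 0.5714, P2 plays Stag with q = 0.5714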